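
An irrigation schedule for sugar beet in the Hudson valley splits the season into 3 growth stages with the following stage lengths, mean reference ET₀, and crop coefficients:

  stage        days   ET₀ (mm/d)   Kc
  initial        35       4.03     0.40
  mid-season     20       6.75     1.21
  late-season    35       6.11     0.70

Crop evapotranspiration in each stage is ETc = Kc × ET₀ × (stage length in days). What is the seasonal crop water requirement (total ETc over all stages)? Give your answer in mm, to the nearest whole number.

369 mm

initial: 0.40 × 4.03 × 35 = 56.42 mm
mid-season: 1.21 × 6.75 × 20 = 163.35 mm
late-season: 0.70 × 6.11 × 35 = 149.70 mm
Seasonal total = 369.47 mm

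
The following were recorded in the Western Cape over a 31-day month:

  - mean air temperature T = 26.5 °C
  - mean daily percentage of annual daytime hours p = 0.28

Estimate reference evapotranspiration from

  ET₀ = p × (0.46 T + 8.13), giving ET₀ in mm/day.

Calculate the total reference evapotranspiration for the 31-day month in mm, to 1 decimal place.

ET₀ = 0.28 × (0.46 × 26.5 + 8.13) = 0.28 × 20.320 = 5.6896 mm/d
Monthly total = 5.6896 × 31 = 176.378 mm

176.4 mm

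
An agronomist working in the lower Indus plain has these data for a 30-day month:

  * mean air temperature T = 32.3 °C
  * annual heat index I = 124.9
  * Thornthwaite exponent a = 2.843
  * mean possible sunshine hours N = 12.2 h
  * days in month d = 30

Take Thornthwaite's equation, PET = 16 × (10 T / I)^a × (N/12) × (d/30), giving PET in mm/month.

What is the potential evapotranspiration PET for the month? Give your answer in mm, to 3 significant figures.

242 mm

10T/I = 10 × 32.3 / 124.9 = 2.5861
(10T/I)^a = 2.5861^2.843 = 14.8988
Uncorrected PET = 16 × 14.8988 = 238.381 mm
Correction = (N/12)(d/30) = (12.2/12)(30/30) = 1.0167
PET = 238.381 × 1.0167 = 242.362 mm/month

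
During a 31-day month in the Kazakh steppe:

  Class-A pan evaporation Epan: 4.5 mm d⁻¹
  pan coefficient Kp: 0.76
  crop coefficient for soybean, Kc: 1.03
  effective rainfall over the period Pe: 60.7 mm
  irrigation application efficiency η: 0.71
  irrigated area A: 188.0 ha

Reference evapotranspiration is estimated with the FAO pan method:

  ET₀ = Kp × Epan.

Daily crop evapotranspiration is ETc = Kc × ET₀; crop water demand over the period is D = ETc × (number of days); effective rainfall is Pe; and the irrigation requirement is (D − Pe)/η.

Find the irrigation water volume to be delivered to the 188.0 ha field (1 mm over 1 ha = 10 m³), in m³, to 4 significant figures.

128400 m³

ET₀ = 0.76 × 4.5 = 3.4200 mm/d
ETc = Kc × ET₀ = 1.03 × 3.4200 = 3.5226 mm/d
Crop demand D = ETc × 31 d = 3.5226 × 31 = 109.201 mm
D − Pe = 109.201 − 60.7 = 48.501 mm
Gross irrigation = 48.501 / 0.71 = 68.311 mm
Volume = 68.311 mm × 188.0 ha × 10 = 128424.7 m³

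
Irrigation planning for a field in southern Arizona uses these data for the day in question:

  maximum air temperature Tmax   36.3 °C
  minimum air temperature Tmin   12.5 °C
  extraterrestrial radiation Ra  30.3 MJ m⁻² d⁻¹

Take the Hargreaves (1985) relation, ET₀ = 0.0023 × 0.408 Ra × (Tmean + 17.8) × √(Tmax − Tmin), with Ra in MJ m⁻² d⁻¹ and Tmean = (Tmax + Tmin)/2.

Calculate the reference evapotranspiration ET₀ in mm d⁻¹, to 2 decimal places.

5.85 mm d⁻¹

Tmean = (36.3 + 12.5)/2 = 24.40 °C
0.408 Ra = 0.408 × 30.3 = 12.3624 mm/d equivalent
ET₀ = 0.0023 × 12.3624 × (24.40 + 17.8) × √23.8 = 0.0023 × 12.3624 × 42.20 × 4.8785 = 5.8537 mm/d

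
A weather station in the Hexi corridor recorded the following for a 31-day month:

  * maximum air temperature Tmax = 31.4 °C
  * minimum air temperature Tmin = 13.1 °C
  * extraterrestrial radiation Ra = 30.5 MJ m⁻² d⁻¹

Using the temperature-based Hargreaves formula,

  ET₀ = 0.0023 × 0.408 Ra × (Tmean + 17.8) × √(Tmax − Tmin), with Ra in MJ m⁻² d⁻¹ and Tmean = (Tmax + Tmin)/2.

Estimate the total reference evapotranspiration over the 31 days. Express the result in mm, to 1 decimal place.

152.0 mm

Tmean = (31.4 + 13.1)/2 = 22.25 °C
0.408 Ra = 0.408 × 30.5 = 12.4440 mm/d equivalent
ET₀ = 0.0023 × 12.4440 × (22.25 + 17.8) × √18.3 = 0.0023 × 12.4440 × 40.05 × 4.2778 = 4.9036 mm/d
Over 31 days: 4.9036 × 31 = 152.012 mm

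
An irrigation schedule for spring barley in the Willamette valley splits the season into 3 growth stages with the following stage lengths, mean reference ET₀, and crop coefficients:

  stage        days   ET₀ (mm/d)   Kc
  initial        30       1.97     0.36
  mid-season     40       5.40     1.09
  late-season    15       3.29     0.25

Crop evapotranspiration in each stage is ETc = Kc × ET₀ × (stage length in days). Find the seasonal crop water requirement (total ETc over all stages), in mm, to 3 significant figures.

initial: 0.36 × 1.97 × 30 = 21.28 mm
mid-season: 1.09 × 5.40 × 40 = 235.44 mm
late-season: 0.25 × 3.29 × 15 = 12.34 mm
Seasonal total = 269.06 mm

269 mm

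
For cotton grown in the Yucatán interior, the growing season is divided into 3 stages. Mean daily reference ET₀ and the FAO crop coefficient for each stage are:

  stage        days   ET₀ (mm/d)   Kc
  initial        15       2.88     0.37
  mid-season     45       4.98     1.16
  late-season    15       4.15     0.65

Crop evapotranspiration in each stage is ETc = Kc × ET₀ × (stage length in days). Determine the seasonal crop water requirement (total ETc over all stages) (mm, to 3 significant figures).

316 mm

initial: 0.37 × 2.88 × 15 = 15.98 mm
mid-season: 1.16 × 4.98 × 45 = 259.96 mm
late-season: 0.65 × 4.15 × 15 = 40.46 mm
Seasonal total = 316.40 mm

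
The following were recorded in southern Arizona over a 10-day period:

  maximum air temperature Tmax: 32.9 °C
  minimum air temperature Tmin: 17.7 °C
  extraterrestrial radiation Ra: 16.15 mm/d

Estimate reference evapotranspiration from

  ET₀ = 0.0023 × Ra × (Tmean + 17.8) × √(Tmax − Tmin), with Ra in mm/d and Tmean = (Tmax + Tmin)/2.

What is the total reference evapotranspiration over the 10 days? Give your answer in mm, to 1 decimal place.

62.4 mm

Tmean = (32.9 + 17.7)/2 = 25.30 °C
ET₀ = 0.0023 × 16.15 × (25.30 + 17.8) × √15.2 = 0.0023 × 16.15 × 43.10 × 3.8987 = 6.2416 mm/d
Over 10 days: 6.2416 × 10 = 62.416 mm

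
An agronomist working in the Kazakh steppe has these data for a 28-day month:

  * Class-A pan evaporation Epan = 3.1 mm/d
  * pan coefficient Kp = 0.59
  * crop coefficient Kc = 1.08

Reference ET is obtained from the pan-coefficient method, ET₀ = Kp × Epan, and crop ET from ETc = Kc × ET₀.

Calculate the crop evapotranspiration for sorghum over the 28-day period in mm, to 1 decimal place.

55.3 mm

ET₀ = 0.59 × 3.1 = 1.8290 mm/d
ETc = Kc × ET₀ = 1.08 × 1.8290 = 1.9753 mm/d
Over 28 days: 1.9753 × 28 = 55.308 mm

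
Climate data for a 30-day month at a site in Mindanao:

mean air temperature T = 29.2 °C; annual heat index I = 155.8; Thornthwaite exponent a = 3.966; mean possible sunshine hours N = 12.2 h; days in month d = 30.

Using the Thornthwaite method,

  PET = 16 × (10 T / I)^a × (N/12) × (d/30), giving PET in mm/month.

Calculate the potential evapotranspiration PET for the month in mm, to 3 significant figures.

10T/I = 10 × 29.2 / 155.8 = 1.8742
(10T/I)^a = 1.8742^3.966 = 12.0778
Uncorrected PET = 16 × 12.0778 = 193.245 mm
Correction = (N/12)(d/30) = (12.2/12)(30/30) = 1.0167
PET = 193.245 × 1.0167 = 196.472 mm/month

196 mm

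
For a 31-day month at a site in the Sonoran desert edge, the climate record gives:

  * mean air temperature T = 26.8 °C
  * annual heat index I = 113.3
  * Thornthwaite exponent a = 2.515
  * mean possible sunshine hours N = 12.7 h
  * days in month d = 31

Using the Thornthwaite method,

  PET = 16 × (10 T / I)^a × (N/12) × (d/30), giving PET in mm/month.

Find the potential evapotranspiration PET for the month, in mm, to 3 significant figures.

10T/I = 10 × 26.8 / 113.3 = 2.3654
(10T/I)^a = 2.3654^2.515 = 8.7171
Uncorrected PET = 16 × 8.7171 = 139.474 mm
Correction = (N/12)(d/30) = (12.7/12)(31/30) = 1.0936
PET = 139.474 × 1.0936 = 152.529 mm/month

153 mm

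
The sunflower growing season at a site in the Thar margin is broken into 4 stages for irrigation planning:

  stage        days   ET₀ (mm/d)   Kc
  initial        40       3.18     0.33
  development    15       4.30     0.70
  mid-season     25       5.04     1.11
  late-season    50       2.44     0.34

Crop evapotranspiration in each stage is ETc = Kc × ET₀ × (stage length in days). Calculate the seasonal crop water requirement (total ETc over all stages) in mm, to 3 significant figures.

initial: 0.33 × 3.18 × 40 = 41.98 mm
development: 0.70 × 4.30 × 15 = 45.15 mm
mid-season: 1.11 × 5.04 × 25 = 139.86 mm
late-season: 0.34 × 2.44 × 50 = 41.48 mm
Seasonal total = 268.47 mm

268 mm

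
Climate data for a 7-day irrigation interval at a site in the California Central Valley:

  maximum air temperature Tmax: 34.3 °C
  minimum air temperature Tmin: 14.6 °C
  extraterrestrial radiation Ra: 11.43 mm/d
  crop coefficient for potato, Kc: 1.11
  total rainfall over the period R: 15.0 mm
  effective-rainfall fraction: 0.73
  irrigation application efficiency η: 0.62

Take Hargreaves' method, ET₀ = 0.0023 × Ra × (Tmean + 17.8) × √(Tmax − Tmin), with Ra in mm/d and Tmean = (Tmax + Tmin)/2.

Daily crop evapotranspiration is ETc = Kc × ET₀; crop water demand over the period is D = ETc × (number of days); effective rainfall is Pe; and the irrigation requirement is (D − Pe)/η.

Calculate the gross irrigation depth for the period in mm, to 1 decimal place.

44.1 mm

Tmean = (34.3 + 14.6)/2 = 24.45 °C
ET₀ = 0.0023 × 11.43 × (24.45 + 17.8) × √19.7 = 0.0023 × 11.43 × 42.25 × 4.4385 = 4.9299 mm/d
ETc = Kc × ET₀ = 1.11 × 4.9299 = 5.4722 mm/d
Crop demand D = ETc × 7 d = 5.4722 × 7 = 38.305 mm
Pe = 0.73 × 15.0 = 10.950 mm
D − Pe = 38.305 − 10.950 = 27.355 mm
Gross irrigation = 27.355 / 0.62 = 44.121 mm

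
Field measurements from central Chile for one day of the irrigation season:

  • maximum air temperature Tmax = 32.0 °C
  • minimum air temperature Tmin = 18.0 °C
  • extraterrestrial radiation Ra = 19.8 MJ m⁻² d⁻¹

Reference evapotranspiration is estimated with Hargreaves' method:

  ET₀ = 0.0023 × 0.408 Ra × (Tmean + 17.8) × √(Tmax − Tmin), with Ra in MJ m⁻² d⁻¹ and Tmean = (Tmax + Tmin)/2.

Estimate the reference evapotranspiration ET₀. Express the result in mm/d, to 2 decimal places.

Tmean = (32.0 + 18.0)/2 = 25.00 °C
0.408 Ra = 0.408 × 19.8 = 8.0784 mm/d equivalent
ET₀ = 0.0023 × 8.0784 × (25.00 + 17.8) × √14.0 = 0.0023 × 8.0784 × 42.80 × 3.7417 = 2.9755 mm/d

2.98 mm/d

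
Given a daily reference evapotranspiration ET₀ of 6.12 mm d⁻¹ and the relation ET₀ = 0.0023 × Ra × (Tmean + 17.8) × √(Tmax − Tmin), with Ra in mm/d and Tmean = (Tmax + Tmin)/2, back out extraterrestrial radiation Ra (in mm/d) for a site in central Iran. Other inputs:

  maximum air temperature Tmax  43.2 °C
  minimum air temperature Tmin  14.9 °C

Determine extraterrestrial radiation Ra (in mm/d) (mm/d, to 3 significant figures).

Tmean = 29.05 °C; √ΔT = 5.3198
Ra = ET₀ / [0.0023 × (Tmean+17.8) × √ΔT] = 6.12 / (0.0023 × 46.85 × 5.3198) = 10.676 mm/d

10.7 mm/d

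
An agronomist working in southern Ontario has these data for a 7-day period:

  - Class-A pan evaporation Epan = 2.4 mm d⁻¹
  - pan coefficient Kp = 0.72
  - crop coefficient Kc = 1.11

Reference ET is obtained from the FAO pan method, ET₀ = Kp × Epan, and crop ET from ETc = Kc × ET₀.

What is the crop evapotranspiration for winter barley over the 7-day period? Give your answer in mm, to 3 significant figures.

13.4 mm

ET₀ = 0.72 × 2.4 = 1.7280 mm/d
ETc = Kc × ET₀ = 1.11 × 1.7280 = 1.9181 mm/d
Over 7 days: 1.9181 × 7 = 13.427 mm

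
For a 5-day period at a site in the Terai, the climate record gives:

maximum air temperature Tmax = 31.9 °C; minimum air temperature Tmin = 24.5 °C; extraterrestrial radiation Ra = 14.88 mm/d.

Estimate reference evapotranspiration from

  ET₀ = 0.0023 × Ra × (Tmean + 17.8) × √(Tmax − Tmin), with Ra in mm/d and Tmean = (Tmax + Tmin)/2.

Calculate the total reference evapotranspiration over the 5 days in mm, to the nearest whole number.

21 mm

Tmean = (31.9 + 24.5)/2 = 28.20 °C
ET₀ = 0.0023 × 14.88 × (28.20 + 17.8) × √7.4 = 0.0023 × 14.88 × 46.00 × 2.7203 = 4.2826 mm/d
Over 5 days: 4.2826 × 5 = 21.413 mm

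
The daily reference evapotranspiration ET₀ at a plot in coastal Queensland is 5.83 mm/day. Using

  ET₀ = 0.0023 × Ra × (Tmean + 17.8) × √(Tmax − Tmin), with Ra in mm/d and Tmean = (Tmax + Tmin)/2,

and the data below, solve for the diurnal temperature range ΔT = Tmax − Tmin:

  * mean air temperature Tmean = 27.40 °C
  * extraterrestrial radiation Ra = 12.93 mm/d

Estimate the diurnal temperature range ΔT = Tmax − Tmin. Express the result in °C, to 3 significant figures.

√ΔT = ET₀ / [0.0023 × Ra × (Tmean+17.8)] = 5.83 / (0.0023 × 12.93 × 45.20) = 4.3371
ΔT = 4.3371² = 18.810 °C

18.8 °C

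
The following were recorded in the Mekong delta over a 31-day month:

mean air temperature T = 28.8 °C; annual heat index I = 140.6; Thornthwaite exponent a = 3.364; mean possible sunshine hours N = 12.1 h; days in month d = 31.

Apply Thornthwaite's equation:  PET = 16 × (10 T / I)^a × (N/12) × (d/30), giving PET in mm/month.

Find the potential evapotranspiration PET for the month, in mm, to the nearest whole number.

186 mm

10T/I = 10 × 28.8 / 140.6 = 2.0484
(10T/I)^a = 2.0484^3.364 = 11.1583
Uncorrected PET = 16 × 11.1583 = 178.533 mm
Correction = (N/12)(d/30) = (12.1/12)(31/30) = 1.0419
PET = 178.533 × 1.0419 = 186.014 mm/month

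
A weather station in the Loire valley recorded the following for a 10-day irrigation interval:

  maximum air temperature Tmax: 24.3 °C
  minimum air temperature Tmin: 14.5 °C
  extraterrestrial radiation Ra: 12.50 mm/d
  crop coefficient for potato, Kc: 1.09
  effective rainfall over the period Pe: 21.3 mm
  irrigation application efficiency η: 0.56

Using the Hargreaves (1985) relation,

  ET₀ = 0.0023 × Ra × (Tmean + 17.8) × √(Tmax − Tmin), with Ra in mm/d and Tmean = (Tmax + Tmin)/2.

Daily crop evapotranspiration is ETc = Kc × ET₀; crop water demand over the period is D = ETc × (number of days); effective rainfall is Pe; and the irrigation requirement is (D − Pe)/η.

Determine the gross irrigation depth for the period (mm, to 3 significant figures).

27.1 mm

Tmean = (24.3 + 14.5)/2 = 19.40 °C
ET₀ = 0.0023 × 12.50 × (19.40 + 17.8) × √9.8 = 0.0023 × 12.50 × 37.20 × 3.1305 = 3.3481 mm/d
ETc = Kc × ET₀ = 1.09 × 3.3481 = 3.6494 mm/d
Crop demand D = ETc × 10 d = 3.6494 × 10 = 36.494 mm
D − Pe = 36.494 − 21.3 = 15.194 mm
Gross irrigation = 15.194 / 0.56 = 27.132 mm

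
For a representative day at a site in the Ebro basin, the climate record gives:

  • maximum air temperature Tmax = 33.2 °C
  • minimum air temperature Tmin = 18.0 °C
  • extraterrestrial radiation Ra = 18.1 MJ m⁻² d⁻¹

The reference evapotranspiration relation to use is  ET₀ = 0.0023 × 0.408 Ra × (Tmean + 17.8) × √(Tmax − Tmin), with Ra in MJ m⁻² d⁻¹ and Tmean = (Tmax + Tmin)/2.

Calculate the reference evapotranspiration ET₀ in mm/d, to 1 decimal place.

Tmean = (33.2 + 18.0)/2 = 25.60 °C
0.408 Ra = 0.408 × 18.1 = 7.3848 mm/d equivalent
ET₀ = 0.0023 × 7.3848 × (25.60 + 17.8) × √15.2 = 0.0023 × 7.3848 × 43.40 × 3.8987 = 2.8739 mm/d

2.9 mm/d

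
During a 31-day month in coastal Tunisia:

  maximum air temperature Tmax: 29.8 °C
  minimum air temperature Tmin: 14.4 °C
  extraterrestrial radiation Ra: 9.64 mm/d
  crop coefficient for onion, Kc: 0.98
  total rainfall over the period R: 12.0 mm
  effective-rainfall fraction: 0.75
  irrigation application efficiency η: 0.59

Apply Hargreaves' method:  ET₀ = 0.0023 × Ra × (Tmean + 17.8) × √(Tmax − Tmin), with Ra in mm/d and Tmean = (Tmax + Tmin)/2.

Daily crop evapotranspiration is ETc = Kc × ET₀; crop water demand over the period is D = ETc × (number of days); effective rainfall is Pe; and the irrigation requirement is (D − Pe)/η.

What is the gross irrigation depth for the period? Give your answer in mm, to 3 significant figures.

164 mm

Tmean = (29.8 + 14.4)/2 = 22.10 °C
ET₀ = 0.0023 × 9.64 × (22.10 + 17.8) × √15.4 = 0.0023 × 9.64 × 39.90 × 3.9243 = 3.4717 mm/d
ETc = Kc × ET₀ = 0.98 × 3.4717 = 3.4023 mm/d
Crop demand D = ETc × 31 d = 3.4023 × 31 = 105.471 mm
Pe = 0.75 × 12.0 = 9.000 mm
D − Pe = 105.471 − 9.000 = 96.471 mm
Gross irrigation = 96.471 / 0.59 = 163.510 mm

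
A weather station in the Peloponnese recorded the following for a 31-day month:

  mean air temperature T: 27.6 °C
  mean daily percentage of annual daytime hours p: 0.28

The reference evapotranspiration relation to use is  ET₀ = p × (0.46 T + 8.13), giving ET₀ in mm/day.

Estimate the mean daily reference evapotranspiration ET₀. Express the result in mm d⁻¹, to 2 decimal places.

ET₀ = 0.28 × (0.46 × 27.6 + 8.13) = 0.28 × 20.826 = 5.8313 mm/d

5.83 mm d⁻¹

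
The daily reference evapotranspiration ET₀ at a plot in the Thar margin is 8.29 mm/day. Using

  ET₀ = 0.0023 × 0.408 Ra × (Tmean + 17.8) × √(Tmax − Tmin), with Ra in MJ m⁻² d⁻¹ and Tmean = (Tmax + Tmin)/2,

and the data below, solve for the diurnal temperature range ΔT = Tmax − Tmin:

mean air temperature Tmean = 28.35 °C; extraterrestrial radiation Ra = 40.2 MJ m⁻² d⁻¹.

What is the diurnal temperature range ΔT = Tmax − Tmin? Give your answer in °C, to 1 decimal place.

22.7 °C

√ΔT = ET₀ / [0.0023 × 0.408 × Ra × (Tmean+17.8)] = 8.29 / (0.0023 × 16.4016 × 46.15) = 4.7618
ΔT = 4.7618² = 22.675 °C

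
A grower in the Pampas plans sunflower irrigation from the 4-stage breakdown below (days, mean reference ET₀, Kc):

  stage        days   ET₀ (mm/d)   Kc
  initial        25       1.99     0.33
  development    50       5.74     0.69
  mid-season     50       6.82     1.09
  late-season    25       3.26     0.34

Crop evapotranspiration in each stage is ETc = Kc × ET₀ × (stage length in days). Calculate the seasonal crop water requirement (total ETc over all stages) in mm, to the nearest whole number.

initial: 0.33 × 1.99 × 25 = 16.42 mm
development: 0.69 × 5.74 × 50 = 198.03 mm
mid-season: 1.09 × 6.82 × 50 = 371.69 mm
late-season: 0.34 × 3.26 × 25 = 27.71 mm
Seasonal total = 613.85 mm

614 mm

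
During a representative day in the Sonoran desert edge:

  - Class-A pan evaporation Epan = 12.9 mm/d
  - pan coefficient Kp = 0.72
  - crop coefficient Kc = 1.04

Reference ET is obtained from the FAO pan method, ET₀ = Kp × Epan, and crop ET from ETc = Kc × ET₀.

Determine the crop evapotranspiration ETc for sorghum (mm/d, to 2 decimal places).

9.66 mm/d

ET₀ = 0.72 × 12.9 = 9.2880 mm/d
ETc = Kc × ET₀ = 1.04 × 9.2880 = 9.6595 mm/d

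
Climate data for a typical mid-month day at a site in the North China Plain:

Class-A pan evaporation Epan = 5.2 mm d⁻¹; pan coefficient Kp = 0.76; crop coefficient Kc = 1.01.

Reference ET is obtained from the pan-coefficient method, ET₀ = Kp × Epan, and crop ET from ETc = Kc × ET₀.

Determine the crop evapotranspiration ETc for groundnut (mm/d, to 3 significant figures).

3.99 mm/d

ET₀ = 0.76 × 5.2 = 3.9520 mm/d
ETc = Kc × ET₀ = 1.01 × 3.9520 = 3.9915 mm/d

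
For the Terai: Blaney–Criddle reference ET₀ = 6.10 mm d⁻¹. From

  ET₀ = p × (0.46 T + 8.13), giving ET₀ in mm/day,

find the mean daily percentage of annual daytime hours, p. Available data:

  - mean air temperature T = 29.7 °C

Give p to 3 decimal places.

0.280

p = ET₀ / (0.46 T + 8.13) = 6.10 / (0.46 × 29.7 + 8.13) = 6.10 / 21.792 = 0.2799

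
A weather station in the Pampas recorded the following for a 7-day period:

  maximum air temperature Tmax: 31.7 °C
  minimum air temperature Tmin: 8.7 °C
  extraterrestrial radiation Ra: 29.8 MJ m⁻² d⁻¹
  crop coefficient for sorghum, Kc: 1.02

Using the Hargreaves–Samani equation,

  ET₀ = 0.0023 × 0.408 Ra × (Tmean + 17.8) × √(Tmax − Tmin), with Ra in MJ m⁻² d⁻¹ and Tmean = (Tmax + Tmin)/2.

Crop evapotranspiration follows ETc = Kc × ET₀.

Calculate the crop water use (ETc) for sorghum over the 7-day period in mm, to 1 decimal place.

36.4 mm

Tmean = (31.7 + 8.7)/2 = 20.20 °C
0.408 Ra = 0.408 × 29.8 = 12.1584 mm/d equivalent
ET₀ = 0.0023 × 12.1584 × (20.20 + 17.8) × √23.0 = 0.0023 × 12.1584 × 38.00 × 4.7958 = 5.0962 mm/d
ETc = Kc × ET₀ = 1.02 × 5.0962 = 5.1981 mm/d
Over 7 days: 5.1981 × 7 = 36.387 mm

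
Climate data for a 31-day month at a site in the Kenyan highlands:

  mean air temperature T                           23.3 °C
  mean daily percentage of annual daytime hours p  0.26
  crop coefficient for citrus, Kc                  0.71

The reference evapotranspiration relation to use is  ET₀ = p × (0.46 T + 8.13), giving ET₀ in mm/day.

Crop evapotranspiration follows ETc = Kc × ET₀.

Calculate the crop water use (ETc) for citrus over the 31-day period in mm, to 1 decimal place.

107.9 mm

ET₀ = 0.26 × (0.46 × 23.3 + 8.13) = 0.26 × 18.848 = 4.9005 mm/d
ETc = Kc × ET₀ = 0.71 × 4.9005 = 3.4794 mm/d
Over 31 days: 3.4794 × 31 = 107.861 mm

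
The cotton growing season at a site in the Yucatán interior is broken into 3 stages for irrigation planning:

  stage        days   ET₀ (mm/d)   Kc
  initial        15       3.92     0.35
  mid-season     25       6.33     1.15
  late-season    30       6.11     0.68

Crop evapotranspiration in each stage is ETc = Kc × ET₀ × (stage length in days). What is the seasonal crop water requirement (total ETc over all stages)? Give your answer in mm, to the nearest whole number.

initial: 0.35 × 3.92 × 15 = 20.58 mm
mid-season: 1.15 × 6.33 × 25 = 181.99 mm
late-season: 0.68 × 6.11 × 30 = 124.64 mm
Seasonal total = 327.21 mm

327 mm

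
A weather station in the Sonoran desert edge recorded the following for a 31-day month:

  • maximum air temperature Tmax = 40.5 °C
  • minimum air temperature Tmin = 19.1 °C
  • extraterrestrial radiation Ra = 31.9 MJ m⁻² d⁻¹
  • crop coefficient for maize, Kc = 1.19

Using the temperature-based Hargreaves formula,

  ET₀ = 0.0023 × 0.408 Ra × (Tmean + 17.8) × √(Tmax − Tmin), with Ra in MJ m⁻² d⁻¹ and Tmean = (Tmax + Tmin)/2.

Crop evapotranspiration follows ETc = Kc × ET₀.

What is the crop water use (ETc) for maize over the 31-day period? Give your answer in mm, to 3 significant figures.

Tmean = (40.5 + 19.1)/2 = 29.80 °C
0.408 Ra = 0.408 × 31.9 = 13.0152 mm/d equivalent
ET₀ = 0.0023 × 13.0152 × (29.80 + 17.8) × √21.4 = 0.0023 × 13.0152 × 47.60 × 4.6260 = 6.5916 mm/d
ETc = Kc × ET₀ = 1.19 × 6.5916 = 7.8440 mm/d
Over 31 days: 7.8440 × 31 = 243.164 mm

243 mm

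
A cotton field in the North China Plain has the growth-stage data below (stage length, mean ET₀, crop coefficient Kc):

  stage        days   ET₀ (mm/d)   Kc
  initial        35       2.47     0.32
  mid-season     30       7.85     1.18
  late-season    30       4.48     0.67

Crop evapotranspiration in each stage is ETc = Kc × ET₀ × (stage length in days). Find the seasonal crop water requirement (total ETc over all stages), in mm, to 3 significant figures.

initial: 0.32 × 2.47 × 35 = 27.66 mm
mid-season: 1.18 × 7.85 × 30 = 277.89 mm
late-season: 0.67 × 4.48 × 30 = 90.05 mm
Seasonal total = 395.60 mm

396 mm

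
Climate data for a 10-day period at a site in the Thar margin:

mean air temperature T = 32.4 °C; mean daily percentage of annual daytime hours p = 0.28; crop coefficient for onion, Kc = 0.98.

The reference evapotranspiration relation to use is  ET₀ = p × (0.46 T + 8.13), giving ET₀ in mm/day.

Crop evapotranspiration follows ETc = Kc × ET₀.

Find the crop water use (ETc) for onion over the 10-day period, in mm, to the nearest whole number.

63 mm

ET₀ = 0.28 × (0.46 × 32.4 + 8.13) = 0.28 × 23.034 = 6.4495 mm/d
ETc = Kc × ET₀ = 0.98 × 6.4495 = 6.3205 mm/d
Over 10 days: 6.3205 × 10 = 63.205 mm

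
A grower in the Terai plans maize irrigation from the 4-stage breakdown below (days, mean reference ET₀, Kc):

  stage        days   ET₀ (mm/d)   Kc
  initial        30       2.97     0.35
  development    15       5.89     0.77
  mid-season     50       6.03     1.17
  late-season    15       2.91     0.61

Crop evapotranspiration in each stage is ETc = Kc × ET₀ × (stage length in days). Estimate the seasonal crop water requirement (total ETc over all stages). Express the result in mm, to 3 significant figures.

initial: 0.35 × 2.97 × 30 = 31.19 mm
development: 0.77 × 5.89 × 15 = 68.03 mm
mid-season: 1.17 × 6.03 × 50 = 352.76 mm
late-season: 0.61 × 2.91 × 15 = 26.63 mm
Seasonal total = 478.61 mm

479 mm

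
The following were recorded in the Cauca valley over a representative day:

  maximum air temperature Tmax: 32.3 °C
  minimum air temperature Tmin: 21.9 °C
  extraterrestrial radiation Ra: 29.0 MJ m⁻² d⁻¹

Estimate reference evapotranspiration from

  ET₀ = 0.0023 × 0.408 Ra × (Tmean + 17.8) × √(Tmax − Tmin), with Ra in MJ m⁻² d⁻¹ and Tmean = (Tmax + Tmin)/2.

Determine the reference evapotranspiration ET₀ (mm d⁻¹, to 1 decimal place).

3.9 mm d⁻¹

Tmean = (32.3 + 21.9)/2 = 27.10 °C
0.408 Ra = 0.408 × 29.0 = 11.8320 mm/d equivalent
ET₀ = 0.0023 × 11.8320 × (27.10 + 17.8) × √10.4 = 0.0023 × 11.8320 × 44.90 × 3.2249 = 3.9405 mm/d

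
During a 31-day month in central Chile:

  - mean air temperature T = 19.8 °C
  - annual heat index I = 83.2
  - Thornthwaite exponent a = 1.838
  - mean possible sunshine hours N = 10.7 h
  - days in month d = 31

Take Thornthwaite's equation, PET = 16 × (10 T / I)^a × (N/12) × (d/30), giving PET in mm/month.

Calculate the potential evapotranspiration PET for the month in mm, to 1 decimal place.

72.6 mm

10T/I = 10 × 19.8 / 83.2 = 2.3798
(10T/I)^a = 2.3798^1.838 = 4.9213
Uncorrected PET = 16 × 4.9213 = 78.741 mm
Correction = (N/12)(d/30) = (10.7/12)(31/30) = 0.9214
PET = 78.741 × 0.9214 = 72.552 mm/month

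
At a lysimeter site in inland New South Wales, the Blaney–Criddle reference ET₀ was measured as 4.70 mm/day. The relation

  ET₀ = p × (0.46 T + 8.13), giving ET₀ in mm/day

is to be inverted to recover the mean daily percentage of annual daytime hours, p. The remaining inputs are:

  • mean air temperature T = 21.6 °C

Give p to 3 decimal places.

p = ET₀ / (0.46 T + 8.13) = 4.70 / (0.46 × 21.6 + 8.13) = 4.70 / 18.066 = 0.2602

0.260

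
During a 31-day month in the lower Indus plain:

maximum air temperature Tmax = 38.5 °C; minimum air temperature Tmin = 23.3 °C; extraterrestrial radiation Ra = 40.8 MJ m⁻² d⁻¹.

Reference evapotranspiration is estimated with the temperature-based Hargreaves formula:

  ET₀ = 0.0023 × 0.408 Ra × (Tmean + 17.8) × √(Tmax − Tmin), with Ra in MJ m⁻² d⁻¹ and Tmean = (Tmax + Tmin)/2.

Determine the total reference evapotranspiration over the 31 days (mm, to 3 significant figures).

225 mm

Tmean = (38.5 + 23.3)/2 = 30.90 °C
0.408 Ra = 0.408 × 40.8 = 16.6464 mm/d equivalent
ET₀ = 0.0023 × 16.6464 × (30.90 + 17.8) × √15.2 = 0.0023 × 16.6464 × 48.70 × 3.8987 = 7.2694 mm/d
Over 31 days: 7.2694 × 31 = 225.351 mm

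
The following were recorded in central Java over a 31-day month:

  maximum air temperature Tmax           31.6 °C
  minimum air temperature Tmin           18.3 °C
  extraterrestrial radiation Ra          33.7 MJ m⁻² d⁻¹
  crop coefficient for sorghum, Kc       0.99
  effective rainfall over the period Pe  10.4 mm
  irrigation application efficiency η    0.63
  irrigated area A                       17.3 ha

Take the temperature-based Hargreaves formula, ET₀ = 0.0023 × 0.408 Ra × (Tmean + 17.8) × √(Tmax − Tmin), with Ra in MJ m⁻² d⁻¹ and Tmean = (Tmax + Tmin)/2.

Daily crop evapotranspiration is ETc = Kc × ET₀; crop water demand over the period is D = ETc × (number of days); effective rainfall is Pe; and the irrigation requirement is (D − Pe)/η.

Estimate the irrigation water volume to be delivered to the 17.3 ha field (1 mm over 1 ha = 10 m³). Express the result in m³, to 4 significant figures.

38700 m³

Tmean = (31.6 + 18.3)/2 = 24.95 °C
0.408 Ra = 0.408 × 33.7 = 13.7496 mm/d equivalent
ET₀ = 0.0023 × 13.7496 × (24.95 + 17.8) × √13.3 = 0.0023 × 13.7496 × 42.75 × 3.6469 = 4.9304 mm/d
ETc = Kc × ET₀ = 0.99 × 4.9304 = 4.8811 mm/d
Crop demand D = ETc × 31 d = 4.8811 × 31 = 151.314 mm
D − Pe = 151.314 − 10.4 = 140.914 mm
Gross irrigation = 140.914 / 0.63 = 223.673 mm
Volume = 223.673 mm × 17.3 ha × 10 = 38695.4 m³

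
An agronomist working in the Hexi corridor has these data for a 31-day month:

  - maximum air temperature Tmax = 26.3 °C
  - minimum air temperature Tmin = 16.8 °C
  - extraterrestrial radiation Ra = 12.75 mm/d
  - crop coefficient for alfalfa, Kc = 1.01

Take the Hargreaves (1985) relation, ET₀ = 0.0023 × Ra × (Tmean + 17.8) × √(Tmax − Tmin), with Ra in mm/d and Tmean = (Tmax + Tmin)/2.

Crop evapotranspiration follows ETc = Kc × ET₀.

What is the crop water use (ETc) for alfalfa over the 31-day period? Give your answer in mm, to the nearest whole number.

Tmean = (26.3 + 16.8)/2 = 21.55 °C
ET₀ = 0.0023 × 12.75 × (21.55 + 17.8) × √9.5 = 0.0023 × 12.75 × 39.35 × 3.0822 = 3.5567 mm/d
ETc = Kc × ET₀ = 1.01 × 3.5567 = 3.5923 mm/d
Over 31 days: 3.5923 × 31 = 111.361 mm

111 mm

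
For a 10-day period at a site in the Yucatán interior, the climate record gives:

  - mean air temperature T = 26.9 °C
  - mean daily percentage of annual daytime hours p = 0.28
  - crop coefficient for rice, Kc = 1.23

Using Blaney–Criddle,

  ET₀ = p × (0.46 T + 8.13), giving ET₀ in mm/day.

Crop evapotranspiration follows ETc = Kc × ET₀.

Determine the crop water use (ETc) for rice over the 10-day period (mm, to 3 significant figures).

ET₀ = 0.28 × (0.46 × 26.9 + 8.13) = 0.28 × 20.504 = 5.7411 mm/d
ETc = Kc × ET₀ = 1.23 × 5.7411 = 7.0616 mm/d
Over 10 days: 7.0616 × 10 = 70.616 mm

70.6 mm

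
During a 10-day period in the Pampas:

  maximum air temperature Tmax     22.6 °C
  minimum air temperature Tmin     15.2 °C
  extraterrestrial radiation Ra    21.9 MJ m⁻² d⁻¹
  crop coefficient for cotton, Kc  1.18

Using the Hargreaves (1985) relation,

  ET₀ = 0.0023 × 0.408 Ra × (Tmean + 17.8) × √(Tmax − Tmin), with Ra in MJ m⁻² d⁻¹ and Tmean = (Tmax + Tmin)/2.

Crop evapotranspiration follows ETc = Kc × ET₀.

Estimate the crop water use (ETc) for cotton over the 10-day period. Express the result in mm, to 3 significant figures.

24.2 mm

Tmean = (22.6 + 15.2)/2 = 18.90 °C
0.408 Ra = 0.408 × 21.9 = 8.9352 mm/d equivalent
ET₀ = 0.0023 × 8.9352 × (18.90 + 17.8) × √7.4 = 0.0023 × 8.9352 × 36.70 × 2.7203 = 2.0517 mm/d
ETc = Kc × ET₀ = 1.18 × 2.0517 = 2.4210 mm/d
Over 10 days: 2.4210 × 10 = 24.210 mm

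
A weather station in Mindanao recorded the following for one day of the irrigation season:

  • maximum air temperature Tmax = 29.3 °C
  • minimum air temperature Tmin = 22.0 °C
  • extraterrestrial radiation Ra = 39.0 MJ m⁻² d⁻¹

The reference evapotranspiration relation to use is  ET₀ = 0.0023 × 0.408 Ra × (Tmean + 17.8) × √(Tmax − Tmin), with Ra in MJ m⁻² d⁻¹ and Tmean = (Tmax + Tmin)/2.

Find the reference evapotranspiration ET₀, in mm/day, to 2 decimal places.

4.30 mm/day

Tmean = (29.3 + 22.0)/2 = 25.65 °C
0.408 Ra = 0.408 × 39.0 = 15.9120 mm/d equivalent
ET₀ = 0.0023 × 15.9120 × (25.65 + 17.8) × √7.3 = 0.0023 × 15.9120 × 43.45 × 2.7019 = 4.2965 mm/d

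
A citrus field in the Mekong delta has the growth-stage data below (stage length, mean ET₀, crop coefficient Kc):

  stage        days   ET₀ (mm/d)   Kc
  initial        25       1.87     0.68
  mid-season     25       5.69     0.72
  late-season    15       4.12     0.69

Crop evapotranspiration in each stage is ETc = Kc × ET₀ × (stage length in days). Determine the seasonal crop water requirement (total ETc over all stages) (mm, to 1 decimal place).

initial: 0.68 × 1.87 × 25 = 31.79 mm
mid-season: 0.72 × 5.69 × 25 = 102.42 mm
late-season: 0.69 × 4.12 × 15 = 42.64 mm
Seasonal total = 176.85 mm

176.9 mm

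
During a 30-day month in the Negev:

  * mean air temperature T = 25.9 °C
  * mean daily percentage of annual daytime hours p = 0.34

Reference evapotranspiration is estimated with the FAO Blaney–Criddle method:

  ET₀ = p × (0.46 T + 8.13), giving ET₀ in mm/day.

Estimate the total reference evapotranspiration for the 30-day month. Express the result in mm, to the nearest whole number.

204 mm

ET₀ = 0.34 × (0.46 × 25.9 + 8.13) = 0.34 × 20.044 = 6.8150 mm/d
Monthly total = 6.8150 × 30 = 204.450 mm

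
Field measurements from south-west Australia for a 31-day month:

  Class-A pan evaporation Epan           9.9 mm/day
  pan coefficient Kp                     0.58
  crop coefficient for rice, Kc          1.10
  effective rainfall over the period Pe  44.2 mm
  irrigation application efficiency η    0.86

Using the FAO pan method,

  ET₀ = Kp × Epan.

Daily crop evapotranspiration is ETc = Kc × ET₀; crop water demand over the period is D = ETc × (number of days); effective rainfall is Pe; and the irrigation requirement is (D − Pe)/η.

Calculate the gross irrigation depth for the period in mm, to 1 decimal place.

176.3 mm

ET₀ = 0.58 × 9.9 = 5.7420 mm/d
ETc = Kc × ET₀ = 1.10 × 5.7420 = 6.3162 mm/d
Crop demand D = ETc × 31 d = 6.3162 × 31 = 195.802 mm
D − Pe = 195.802 − 44.2 = 151.602 mm
Gross irrigation = 151.602 / 0.86 = 176.281 mm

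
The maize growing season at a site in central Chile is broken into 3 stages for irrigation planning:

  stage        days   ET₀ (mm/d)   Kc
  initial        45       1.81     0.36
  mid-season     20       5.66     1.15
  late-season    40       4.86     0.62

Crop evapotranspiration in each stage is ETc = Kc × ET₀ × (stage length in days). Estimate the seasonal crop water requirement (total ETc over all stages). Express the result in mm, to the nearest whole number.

280 mm

initial: 0.36 × 1.81 × 45 = 29.32 mm
mid-season: 1.15 × 5.66 × 20 = 130.18 mm
late-season: 0.62 × 4.86 × 40 = 120.53 mm
Seasonal total = 280.03 mm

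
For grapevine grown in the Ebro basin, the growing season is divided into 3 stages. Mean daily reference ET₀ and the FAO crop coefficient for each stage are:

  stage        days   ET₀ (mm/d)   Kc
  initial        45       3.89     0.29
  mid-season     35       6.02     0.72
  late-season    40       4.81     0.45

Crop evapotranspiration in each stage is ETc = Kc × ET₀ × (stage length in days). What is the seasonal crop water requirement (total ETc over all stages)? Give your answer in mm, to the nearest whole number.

289 mm

initial: 0.29 × 3.89 × 45 = 50.76 mm
mid-season: 0.72 × 6.02 × 35 = 151.70 mm
late-season: 0.45 × 4.81 × 40 = 86.58 mm
Seasonal total = 289.04 mm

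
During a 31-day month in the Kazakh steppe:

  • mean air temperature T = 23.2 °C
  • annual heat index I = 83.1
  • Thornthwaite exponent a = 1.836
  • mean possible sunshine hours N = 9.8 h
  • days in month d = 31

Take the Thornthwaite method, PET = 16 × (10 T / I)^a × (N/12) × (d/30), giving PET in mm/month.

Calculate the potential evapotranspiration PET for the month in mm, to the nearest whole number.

10T/I = 10 × 23.2 / 83.1 = 2.7918
(10T/I)^a = 2.7918^1.836 = 6.5863
Uncorrected PET = 16 × 6.5863 = 105.381 mm
Correction = (N/12)(d/30) = (9.8/12)(31/30) = 0.8439
PET = 105.381 × 0.8439 = 88.931 mm/month

89 mm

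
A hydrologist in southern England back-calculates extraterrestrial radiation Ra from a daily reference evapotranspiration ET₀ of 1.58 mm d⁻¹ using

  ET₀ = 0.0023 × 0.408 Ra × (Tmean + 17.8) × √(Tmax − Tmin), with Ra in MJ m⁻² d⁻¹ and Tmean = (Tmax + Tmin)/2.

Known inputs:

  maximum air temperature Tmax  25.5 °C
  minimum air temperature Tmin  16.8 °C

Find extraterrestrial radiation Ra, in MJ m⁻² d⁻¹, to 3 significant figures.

Tmean = (25.5+16.8)/2 = 21.15 °C; ΔT = 8.7
Ra = ET₀ / [0.0023 × 0.408 × (Tmean+17.8) × √ΔT]
   = 1.58 / (0.0023 × 0.408 × 38.95 × 2.9496) = 14.655 MJ m⁻² d⁻¹

14.7 MJ m⁻² d⁻¹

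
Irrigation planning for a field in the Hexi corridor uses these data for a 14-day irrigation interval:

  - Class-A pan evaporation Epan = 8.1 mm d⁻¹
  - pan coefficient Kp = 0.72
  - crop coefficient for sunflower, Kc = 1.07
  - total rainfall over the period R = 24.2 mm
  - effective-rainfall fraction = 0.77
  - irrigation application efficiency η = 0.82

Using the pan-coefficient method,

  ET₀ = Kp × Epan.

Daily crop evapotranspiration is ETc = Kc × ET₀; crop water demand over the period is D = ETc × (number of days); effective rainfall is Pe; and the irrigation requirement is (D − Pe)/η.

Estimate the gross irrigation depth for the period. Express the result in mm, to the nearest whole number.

ET₀ = 0.72 × 8.1 = 5.8320 mm/d
ETc = Kc × ET₀ = 1.07 × 5.8320 = 6.2402 mm/d
Crop demand D = ETc × 14 d = 6.2402 × 14 = 87.363 mm
Pe = 0.77 × 24.2 = 18.634 mm
D − Pe = 87.363 − 18.634 = 68.729 mm
Gross irrigation = 68.729 / 0.82 = 83.816 mm

84 mm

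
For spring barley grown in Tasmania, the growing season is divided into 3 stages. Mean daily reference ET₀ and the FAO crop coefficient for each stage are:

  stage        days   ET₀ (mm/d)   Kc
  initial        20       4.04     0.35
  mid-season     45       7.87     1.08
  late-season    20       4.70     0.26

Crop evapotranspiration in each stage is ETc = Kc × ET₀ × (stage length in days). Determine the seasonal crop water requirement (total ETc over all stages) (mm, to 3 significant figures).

initial: 0.35 × 4.04 × 20 = 28.28 mm
mid-season: 1.08 × 7.87 × 45 = 382.48 mm
late-season: 0.26 × 4.70 × 20 = 24.44 mm
Seasonal total = 435.20 mm

435 mm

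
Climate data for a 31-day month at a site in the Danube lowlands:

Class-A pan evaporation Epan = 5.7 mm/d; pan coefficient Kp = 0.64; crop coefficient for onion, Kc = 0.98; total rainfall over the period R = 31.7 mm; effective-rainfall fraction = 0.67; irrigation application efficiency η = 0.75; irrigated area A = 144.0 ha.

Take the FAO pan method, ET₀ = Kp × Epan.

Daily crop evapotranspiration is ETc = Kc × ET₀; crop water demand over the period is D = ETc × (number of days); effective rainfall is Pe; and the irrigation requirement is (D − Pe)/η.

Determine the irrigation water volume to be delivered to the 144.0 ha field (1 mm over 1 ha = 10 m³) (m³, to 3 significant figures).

ET₀ = 0.64 × 5.7 = 3.6480 mm/d
ETc = Kc × ET₀ = 0.98 × 3.6480 = 3.5750 mm/d
Crop demand D = ETc × 31 d = 3.5750 × 31 = 110.825 mm
Pe = 0.67 × 31.7 = 21.239 mm
D − Pe = 110.825 − 21.239 = 89.586 mm
Gross irrigation = 89.586 / 0.75 = 119.448 mm
Volume = 119.448 mm × 144.0 ha × 10 = 172005.1 m³

172000 m³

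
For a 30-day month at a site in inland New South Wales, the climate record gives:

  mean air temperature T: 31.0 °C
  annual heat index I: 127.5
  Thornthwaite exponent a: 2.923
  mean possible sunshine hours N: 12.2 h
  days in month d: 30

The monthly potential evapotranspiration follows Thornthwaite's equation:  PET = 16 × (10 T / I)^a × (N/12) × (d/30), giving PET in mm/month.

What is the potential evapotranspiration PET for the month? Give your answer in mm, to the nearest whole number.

10T/I = 10 × 31.0 / 127.5 = 2.4314
(10T/I)^a = 2.4314^2.923 = 13.4233
Uncorrected PET = 16 × 13.4233 = 214.773 mm
Correction = (N/12)(d/30) = (12.2/12)(30/30) = 1.0167
PET = 214.773 × 1.0167 = 218.360 mm/month

218 mm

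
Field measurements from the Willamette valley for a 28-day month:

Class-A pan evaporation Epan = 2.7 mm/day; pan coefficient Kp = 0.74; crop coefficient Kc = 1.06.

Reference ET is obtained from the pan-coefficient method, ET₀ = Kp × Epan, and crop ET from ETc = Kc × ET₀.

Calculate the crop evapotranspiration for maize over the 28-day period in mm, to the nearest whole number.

ET₀ = 0.74 × 2.7 = 1.9980 mm/d
ETc = Kc × ET₀ = 1.06 × 1.9980 = 2.1179 mm/d
Over 28 days: 2.1179 × 28 = 59.301 mm

59 mm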